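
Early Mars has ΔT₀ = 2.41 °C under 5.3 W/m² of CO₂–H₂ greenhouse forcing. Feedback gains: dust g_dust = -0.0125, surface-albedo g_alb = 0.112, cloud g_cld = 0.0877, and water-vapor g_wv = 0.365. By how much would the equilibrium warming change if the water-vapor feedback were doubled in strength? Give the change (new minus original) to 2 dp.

23.72 °C

Original: g = 0.5522, ΔT = 2.41/(1−0.5522) = 5.3819 °C.
With doubled water-vapor: g' = 0.9172, ΔT' = 2.41/(1−0.9172) = 29.1063 °C.
Change = 29.1063 − 5.3819 = 23.72 °C.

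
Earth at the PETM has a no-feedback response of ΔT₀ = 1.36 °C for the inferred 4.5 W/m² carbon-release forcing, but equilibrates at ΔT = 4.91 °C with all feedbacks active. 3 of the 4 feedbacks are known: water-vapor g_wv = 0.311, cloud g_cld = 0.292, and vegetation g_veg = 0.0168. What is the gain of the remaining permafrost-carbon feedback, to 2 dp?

0.10

Amplification A = ΔT/ΔT₀ = 4.91/1.36 = 3.61.
Total gain g = 1 − 1/A = 1 − 1/3.61 = 0.723.
Known gains sum to 0.311 + 0.292 + 0.0168 = 0.6198.
g_pf = 0.723 − 0.6198 = 0.10.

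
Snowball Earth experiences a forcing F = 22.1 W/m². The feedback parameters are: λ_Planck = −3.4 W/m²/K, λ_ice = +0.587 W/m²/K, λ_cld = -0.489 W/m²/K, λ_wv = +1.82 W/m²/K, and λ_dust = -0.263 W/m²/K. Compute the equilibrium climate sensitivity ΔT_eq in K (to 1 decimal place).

12.7 K

Net feedback parameter λ = (−3.4) + (+0.587) + (-0.489) + (+1.82) + (-0.263) = -1.745 W/m²/K.
ΔT = −F/λ = −22.1/(-1.745) = 12.7 K.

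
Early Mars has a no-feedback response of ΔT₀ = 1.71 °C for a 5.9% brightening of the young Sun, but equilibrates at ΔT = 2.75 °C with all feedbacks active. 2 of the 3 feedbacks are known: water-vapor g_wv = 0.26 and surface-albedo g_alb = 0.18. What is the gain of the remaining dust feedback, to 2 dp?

Amplification A = ΔT/ΔT₀ = 2.75/1.71 = 1.608.
Total gain g = 1 − 1/A = 1 − 1/1.608 = 0.3781.
Known gains sum to 0.26 + 0.18 = 0.44.
g_dust = 0.3781 − 0.44 = -0.06.

-0.06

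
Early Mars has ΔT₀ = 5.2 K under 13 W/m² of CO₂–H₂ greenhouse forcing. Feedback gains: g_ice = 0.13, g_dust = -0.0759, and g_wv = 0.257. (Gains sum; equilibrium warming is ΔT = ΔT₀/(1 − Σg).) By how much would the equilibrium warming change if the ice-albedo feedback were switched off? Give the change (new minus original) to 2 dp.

-1.20 K

Original: g = 0.3111, ΔT = 5.2/(1−0.3111) = 7.5483 K.
Without ice-albedo: g' = 0.1811, ΔT' = 5.2/(1−0.1811) = 6.3500 K.
Change = 6.3500 − 7.5483 = -1.20 K.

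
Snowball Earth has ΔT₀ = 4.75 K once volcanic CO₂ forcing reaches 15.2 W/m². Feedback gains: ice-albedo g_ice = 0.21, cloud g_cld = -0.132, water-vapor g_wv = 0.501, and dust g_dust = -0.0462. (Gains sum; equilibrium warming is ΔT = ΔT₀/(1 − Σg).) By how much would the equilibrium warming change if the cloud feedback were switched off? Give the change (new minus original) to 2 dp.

4.00 K

Original: g = 0.5328, ΔT = 4.75/(1−0.5328) = 10.1670 K.
Without cloud: g' = 0.6648, ΔT' = 4.75/(1−0.6648) = 14.1706 K.
Change = 14.1706 − 10.1670 = 4.00 K.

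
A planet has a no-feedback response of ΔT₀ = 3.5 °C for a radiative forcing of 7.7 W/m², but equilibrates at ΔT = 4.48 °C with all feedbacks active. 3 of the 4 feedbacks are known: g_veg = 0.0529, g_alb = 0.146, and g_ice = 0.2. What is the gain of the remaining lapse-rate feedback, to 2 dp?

-0.18

Amplification A = ΔT/ΔT₀ = 4.48/3.5 = 1.28.
Total gain g = 1 − 1/A = 1 − 1/1.28 = 0.2188.
Known gains sum to 0.0529 + 0.146 + 0.2 = 0.3989.
g_lr = 0.2188 − 0.3989 = -0.18.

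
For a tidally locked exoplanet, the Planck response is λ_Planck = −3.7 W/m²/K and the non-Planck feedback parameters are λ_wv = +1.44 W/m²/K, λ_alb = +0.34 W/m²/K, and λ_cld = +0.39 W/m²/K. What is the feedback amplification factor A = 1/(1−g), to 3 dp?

2.418

Convert to gains: g_wv = 1.44/3.7 = 0.3892; g_alb = 0.34/3.7 = 0.09189; g_cld = 0.39/3.7 = 0.1054.
Total gain g = 0.58649.
A = 1/(1 − 0.58649) = 2.418.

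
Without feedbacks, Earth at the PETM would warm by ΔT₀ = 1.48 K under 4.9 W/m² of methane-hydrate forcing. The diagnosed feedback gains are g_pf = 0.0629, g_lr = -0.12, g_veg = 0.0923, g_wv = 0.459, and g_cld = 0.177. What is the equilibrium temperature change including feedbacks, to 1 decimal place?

Total gain g = 0.0629 − 0.12 + 0.0923 + 0.459 + 0.177 = 0.6712.
Amplification A = 1/(1 − 0.6712) = 3.041.
ΔT = 1.48 × 3.041 = 4.5 K.

4.5 K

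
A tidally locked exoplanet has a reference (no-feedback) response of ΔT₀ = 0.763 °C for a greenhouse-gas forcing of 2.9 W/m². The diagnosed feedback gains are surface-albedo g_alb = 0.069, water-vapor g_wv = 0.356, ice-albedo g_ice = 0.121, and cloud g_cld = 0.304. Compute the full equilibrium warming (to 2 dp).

5.09 °C

Total gain g = 0.069 + 0.356 + 0.121 + 0.304 = 0.85.
Amplification A = 1/(1 − 0.85) = 6.667.
ΔT = 0.763 × 6.667 = 5.09 °C.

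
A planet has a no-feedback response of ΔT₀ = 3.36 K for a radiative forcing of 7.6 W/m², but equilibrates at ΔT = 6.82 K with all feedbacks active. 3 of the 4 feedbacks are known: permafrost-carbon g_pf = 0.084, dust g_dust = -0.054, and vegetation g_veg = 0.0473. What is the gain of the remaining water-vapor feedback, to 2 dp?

0.43

Amplification A = ΔT/ΔT₀ = 6.82/3.36 = 2.03.
Total gain g = 1 − 1/A = 1 − 1/2.03 = 0.5074.
Known gains sum to 0.084 − 0.054 + 0.0473 = 0.0773.
g_wv = 0.5074 − 0.0773 = 0.43.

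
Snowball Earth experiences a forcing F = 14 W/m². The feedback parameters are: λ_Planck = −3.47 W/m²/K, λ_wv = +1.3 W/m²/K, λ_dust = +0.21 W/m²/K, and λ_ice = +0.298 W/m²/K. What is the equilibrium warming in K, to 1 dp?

8.4 K

Net feedback parameter λ = (−3.47) + (+1.3) + (+0.21) + (+0.298) = -1.662 W/m²/K.
ΔT = −F/λ = −14/(-1.662) = 8.4 K.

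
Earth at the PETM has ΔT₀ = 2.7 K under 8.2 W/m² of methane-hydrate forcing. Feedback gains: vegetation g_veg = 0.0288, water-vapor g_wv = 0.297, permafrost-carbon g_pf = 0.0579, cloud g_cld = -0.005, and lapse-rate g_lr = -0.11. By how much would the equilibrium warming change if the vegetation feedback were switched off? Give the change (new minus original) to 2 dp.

Original: g = 0.2687, ΔT = 2.7/(1−0.2687) = 3.6921 K.
Without vegetation: g' = 0.2399, ΔT' = 2.7/(1−0.2399) = 3.5522 K.
Change = 3.5522 − 3.6921 = -0.14 K.

-0.14 K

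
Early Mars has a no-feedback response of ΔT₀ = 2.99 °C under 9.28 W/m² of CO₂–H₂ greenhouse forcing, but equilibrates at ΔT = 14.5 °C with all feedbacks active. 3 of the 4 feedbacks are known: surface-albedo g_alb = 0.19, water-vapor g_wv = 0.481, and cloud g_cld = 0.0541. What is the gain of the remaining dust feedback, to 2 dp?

0.07

Amplification A = ΔT/ΔT₀ = 14.5/2.99 = 4.849.
Total gain g = 1 − 1/A = 1 − 1/4.849 = 0.7938.
Known gains sum to 0.19 + 0.481 + 0.0541 = 0.7251.
g_dust = 0.7938 − 0.7251 = 0.07.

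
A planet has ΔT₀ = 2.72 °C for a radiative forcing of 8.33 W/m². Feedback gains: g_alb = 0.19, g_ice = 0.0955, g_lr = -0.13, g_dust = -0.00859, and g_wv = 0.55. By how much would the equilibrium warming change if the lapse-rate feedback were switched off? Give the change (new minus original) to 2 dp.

Original: g = 0.69691, ΔT = 2.72/(1−0.69691) = 8.9742 °C.
Without lapse-rate: g' = 0.82691, ΔT' = 2.72/(1−0.82691) = 15.7144 °C.
Change = 15.7144 − 8.9742 = 6.74 °C.

6.74 °C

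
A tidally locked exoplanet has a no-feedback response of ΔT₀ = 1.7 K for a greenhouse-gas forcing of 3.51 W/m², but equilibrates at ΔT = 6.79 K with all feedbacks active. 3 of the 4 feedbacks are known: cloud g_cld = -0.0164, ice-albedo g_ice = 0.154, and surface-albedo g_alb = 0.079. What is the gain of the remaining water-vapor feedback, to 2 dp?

0.53

Amplification A = ΔT/ΔT₀ = 6.79/1.7 = 3.994.
Total gain g = 1 − 1/A = 1 − 1/3.994 = 0.7496.
Known gains sum to -0.0164 + 0.154 + 0.079 = 0.2166.
g_wv = 0.7496 − 0.2166 = 0.53.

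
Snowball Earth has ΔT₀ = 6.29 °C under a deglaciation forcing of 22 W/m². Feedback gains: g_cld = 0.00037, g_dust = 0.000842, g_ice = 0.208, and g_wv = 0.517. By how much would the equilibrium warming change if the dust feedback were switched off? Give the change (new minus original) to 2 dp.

-0.07 °C

Original: g = 0.726212, ΔT = 6.29/(1−0.726212) = 22.9740 °C.
Without dust: g' = 0.72537, ΔT' = 6.29/(1−0.72537) = 22.9035 °C.
Change = 22.9035 − 22.9740 = -0.07 °C.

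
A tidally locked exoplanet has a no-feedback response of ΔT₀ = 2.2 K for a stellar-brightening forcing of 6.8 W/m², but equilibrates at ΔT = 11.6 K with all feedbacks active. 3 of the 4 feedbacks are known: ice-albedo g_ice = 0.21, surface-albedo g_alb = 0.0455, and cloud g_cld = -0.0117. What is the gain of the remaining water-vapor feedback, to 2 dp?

Amplification A = ΔT/ΔT₀ = 11.6/2.2 = 5.273.
Total gain g = 1 − 1/A = 1 − 1/5.273 = 0.8104.
Known gains sum to 0.21 + 0.0455 − 0.0117 = 0.2438.
g_wv = 0.8104 − 0.2438 = 0.57.

0.57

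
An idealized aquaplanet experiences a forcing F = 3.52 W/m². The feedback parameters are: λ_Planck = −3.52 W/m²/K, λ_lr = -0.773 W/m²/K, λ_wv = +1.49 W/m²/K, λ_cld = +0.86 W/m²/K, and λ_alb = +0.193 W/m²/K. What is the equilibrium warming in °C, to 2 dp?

2.01 °C

Net feedback parameter λ = (−3.52) + (-0.773) + (+1.49) + (+0.86) + (+0.193) = -1.75 W/m²/K.
ΔT = −F/λ = −3.52/(-1.75) = 2.01 °C.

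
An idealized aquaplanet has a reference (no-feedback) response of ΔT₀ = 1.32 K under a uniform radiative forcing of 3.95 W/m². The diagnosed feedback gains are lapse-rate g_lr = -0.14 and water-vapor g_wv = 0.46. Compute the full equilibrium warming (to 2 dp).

1.94 K

Total gain g = -0.14 + 0.46 = 0.32.
Amplification A = 1/(1 − 0.32) = 1.471.
ΔT = 1.32 × 1.471 = 1.94 K.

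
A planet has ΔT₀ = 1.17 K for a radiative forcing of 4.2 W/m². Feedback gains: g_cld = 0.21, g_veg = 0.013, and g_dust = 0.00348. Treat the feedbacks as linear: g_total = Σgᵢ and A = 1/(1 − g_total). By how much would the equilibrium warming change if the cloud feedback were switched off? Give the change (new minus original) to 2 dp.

Original: g = 0.22648, ΔT = 1.17/(1−0.22648) = 1.5126 K.
Without cloud: g' = 0.01648, ΔT' = 1.17/(1−0.01648) = 1.1896 K.
Change = 1.1896 − 1.5126 = -0.32 K.

-0.32 K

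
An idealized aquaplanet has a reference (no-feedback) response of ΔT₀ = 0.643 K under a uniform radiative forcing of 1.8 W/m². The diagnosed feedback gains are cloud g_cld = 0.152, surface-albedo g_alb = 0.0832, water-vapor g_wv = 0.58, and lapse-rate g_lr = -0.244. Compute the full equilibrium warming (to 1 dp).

1.5 K

Total gain g = 0.152 + 0.0832 + 0.58 − 0.244 = 0.5712.
Amplification A = 1/(1 − 0.5712) = 2.332.
ΔT = 0.643 × 2.332 = 1.5 K.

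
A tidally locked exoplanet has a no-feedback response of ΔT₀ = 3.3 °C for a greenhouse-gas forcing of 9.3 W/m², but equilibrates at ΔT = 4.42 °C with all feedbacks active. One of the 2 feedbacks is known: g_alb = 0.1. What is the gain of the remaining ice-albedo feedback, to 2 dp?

0.15

Amplification A = ΔT/ΔT₀ = 4.42/3.3 = 1.339.
Total gain g = 1 − 1/A = 1 − 1/1.339 = 0.2532.
The known gain is 0.1.
g_ice = 0.2532 − 0.1 = 0.15.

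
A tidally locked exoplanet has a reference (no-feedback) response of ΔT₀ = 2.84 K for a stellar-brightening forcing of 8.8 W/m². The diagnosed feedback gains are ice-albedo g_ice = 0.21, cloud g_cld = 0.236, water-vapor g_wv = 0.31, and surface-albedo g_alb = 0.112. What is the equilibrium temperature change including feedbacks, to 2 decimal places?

21.52 K

Total gain g = 0.21 + 0.236 + 0.31 + 0.112 = 0.868.
Amplification A = 1/(1 − 0.868) = 7.576.
ΔT = 2.84 × 7.576 = 21.52 K.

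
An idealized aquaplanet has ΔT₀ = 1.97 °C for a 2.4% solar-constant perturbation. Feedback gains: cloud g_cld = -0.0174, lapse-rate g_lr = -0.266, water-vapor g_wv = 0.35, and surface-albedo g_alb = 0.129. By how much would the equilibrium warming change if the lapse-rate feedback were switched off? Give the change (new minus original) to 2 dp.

Original: g = 0.1956, ΔT = 1.97/(1−0.1956) = 2.4490 °C.
Without lapse-rate: g' = 0.4616, ΔT' = 1.97/(1−0.4616) = 3.6590 °C.
Change = 3.6590 − 2.4490 = 1.21 °C.

1.21 °C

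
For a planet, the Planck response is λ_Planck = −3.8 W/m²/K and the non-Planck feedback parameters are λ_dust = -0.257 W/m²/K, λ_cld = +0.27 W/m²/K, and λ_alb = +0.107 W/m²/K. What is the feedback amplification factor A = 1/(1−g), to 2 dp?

Convert to gains: g_dust = -0.257/3.8 = -0.06763; g_cld = 0.27/3.8 = 0.07105; g_alb = 0.107/3.8 = 0.02816.
Total gain g = 0.03158.
A = 1/(1 − 0.03158) = 1.03.

1.03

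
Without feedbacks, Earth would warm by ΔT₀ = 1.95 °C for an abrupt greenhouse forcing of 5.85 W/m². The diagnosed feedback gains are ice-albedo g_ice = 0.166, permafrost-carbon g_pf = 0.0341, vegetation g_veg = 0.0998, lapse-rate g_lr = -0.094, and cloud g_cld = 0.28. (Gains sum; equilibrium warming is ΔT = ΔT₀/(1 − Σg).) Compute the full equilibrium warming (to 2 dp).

3.79 °C

Total gain g = 0.166 + 0.0341 + 0.0998 − 0.094 + 0.28 = 0.4859.
Amplification A = 1/(1 − 0.4859) = 1.945.
ΔT = 1.95 × 1.945 = 3.79 °C.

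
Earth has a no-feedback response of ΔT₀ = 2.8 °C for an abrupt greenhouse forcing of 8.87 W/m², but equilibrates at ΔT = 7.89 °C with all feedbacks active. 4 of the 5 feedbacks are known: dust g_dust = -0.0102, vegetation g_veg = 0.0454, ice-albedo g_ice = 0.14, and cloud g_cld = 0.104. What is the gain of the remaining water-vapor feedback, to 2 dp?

0.37

Amplification A = ΔT/ΔT₀ = 7.89/2.8 = 2.818.
Total gain g = 1 − 1/A = 1 − 1/2.818 = 0.6451.
Known gains sum to -0.0102 + 0.0454 + 0.14 + 0.104 = 0.2792.
g_wv = 0.6451 − 0.2792 = 0.37.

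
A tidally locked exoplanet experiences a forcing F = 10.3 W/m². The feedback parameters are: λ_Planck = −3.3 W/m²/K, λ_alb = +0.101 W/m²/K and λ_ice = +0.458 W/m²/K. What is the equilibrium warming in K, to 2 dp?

3.76 K

Net feedback parameter λ = (−3.3) + (+0.101) + (+0.458) = -2.741 W/m²/K.
ΔT = −F/λ = −10.3/(-2.741) = 3.76 K.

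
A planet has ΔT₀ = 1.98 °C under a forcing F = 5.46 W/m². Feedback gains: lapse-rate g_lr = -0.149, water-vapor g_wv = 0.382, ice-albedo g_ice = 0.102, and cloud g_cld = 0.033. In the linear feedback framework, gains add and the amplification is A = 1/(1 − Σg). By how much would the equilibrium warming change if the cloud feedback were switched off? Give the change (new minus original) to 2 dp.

Original: g = 0.368, ΔT = 1.98/(1−0.368) = 3.1329 °C.
Without cloud: g' = 0.335, ΔT' = 1.98/(1−0.335) = 2.9774 °C.
Change = 2.9774 − 3.1329 = -0.16 °C.

-0.16 °C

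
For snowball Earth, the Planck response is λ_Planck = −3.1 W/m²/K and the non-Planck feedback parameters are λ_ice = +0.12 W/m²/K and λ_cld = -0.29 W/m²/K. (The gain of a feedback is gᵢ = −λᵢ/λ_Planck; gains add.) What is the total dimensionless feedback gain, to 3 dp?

Convert to gains: g_ice = 0.12/3.1 = 0.03871; g_cld = -0.29/3.1 = -0.09355.
Total gain g = -0.05484.

-0.055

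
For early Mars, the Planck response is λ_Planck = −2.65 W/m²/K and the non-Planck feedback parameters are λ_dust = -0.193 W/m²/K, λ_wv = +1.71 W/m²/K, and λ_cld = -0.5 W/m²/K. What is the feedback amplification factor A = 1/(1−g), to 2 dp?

Convert to gains: g_dust = -0.193/2.65 = -0.07283; g_wv = 1.71/2.65 = 0.6453; g_cld = -0.5/2.65 = -0.1887.
Total gain g = 0.38377.
A = 1/(1 − 0.38377) = 1.62.

1.62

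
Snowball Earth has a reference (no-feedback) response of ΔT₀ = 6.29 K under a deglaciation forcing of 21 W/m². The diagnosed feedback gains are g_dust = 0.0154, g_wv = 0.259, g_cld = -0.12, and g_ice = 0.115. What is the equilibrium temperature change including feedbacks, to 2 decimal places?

8.61 K

Total gain g = 0.0154 + 0.259 − 0.12 + 0.115 = 0.2694.
Amplification A = 1/(1 − 0.2694) = 1.369.
ΔT = 6.29 × 1.369 = 8.61 K.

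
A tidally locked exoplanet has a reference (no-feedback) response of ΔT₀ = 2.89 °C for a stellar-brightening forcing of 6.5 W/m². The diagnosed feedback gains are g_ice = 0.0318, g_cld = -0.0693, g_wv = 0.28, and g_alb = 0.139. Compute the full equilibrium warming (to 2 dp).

4.67 °C

Total gain g = 0.0318 − 0.0693 + 0.28 + 0.139 = 0.3815.
Amplification A = 1/(1 − 0.3815) = 1.617.
ΔT = 2.89 × 1.617 = 4.67 °C.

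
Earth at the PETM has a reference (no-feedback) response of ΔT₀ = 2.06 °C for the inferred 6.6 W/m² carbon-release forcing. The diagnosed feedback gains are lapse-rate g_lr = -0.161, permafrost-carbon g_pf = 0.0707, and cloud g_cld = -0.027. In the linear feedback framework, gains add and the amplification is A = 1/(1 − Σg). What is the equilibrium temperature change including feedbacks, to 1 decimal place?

Total gain g = -0.161 + 0.0707 − 0.027 = -0.1173.
Amplification A = 1/(1 + 0.1173) = 0.895.
ΔT = 2.06 × 0.895 = 1.8 °C.

1.8 °C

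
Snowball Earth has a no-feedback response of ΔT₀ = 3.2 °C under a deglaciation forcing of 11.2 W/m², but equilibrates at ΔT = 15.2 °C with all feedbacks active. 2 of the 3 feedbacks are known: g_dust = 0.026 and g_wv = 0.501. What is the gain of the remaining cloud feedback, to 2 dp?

Amplification A = ΔT/ΔT₀ = 15.2/3.2 = 4.75.
Total gain g = 1 − 1/A = 1 − 1/4.75 = 0.7895.
Known gains sum to 0.026 + 0.501 = 0.527.
g_cld = 0.7895 − 0.527 = 0.26.

0.26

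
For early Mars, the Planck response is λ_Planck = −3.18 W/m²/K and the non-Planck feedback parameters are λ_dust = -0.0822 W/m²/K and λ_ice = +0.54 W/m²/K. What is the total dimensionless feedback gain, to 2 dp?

Convert to gains: g_dust = -0.0822/3.18 = -0.02585; g_ice = 0.54/3.18 = 0.1698.
Total gain g = 0.14395.

0.14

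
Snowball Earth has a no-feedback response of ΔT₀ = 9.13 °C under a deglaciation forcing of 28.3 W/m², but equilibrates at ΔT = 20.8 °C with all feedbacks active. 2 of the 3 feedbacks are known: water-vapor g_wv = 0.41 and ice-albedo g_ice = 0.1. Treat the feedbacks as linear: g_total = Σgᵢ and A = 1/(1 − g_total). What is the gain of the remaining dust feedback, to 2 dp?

Amplification A = ΔT/ΔT₀ = 20.8/9.13 = 2.278.
Total gain g = 1 − 1/A = 1 − 1/2.278 = 0.561.
Known gains sum to 0.41 + 0.1 = 0.51.
g_dust = 0.561 − 0.51 = 0.05.

0.05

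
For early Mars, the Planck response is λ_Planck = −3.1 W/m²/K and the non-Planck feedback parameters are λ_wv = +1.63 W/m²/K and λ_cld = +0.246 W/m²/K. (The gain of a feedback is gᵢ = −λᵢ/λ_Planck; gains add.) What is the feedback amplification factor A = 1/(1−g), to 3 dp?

Convert to gains: g_wv = 1.63/3.1 = 0.5258; g_cld = 0.246/3.1 = 0.07935.
Total gain g = 0.60515.
A = 1/(1 − 0.60515) = 2.533.

2.533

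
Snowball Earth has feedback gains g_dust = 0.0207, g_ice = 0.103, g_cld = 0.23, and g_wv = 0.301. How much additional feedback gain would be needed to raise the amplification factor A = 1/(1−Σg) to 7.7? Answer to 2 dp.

Current total gain = 0.6547.
Target gain for A = 7.7: g* = 1 − 1/7.7 = 0.8701.
Additional gain needed = 0.8701 − 0.6547 = 0.22.

0.22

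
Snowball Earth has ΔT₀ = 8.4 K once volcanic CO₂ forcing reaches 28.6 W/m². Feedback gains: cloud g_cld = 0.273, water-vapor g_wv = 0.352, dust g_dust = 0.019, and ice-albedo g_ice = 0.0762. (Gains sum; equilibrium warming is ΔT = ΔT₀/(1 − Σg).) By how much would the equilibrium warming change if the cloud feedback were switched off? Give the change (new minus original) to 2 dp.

-14.83 K

Original: g = 0.7202, ΔT = 8.4/(1−0.7202) = 30.0214 K.
Without cloud: g' = 0.4472, ΔT' = 8.4/(1−0.4472) = 15.1954 K.
Change = 15.1954 − 30.0214 = -14.83 K.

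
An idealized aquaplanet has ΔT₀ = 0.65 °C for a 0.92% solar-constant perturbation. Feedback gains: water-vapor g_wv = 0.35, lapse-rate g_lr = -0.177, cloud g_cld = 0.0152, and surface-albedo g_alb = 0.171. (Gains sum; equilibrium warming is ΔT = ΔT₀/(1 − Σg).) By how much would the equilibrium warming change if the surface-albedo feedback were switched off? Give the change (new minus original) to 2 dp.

Original: g = 0.3592, ΔT = 0.65/(1−0.3592) = 1.0144 °C.
Without surface-albedo: g' = 0.1882, ΔT' = 0.65/(1−0.1882) = 0.8007 °C.
Change = 0.8007 − 1.0144 = -0.21 °C.

-0.21 °C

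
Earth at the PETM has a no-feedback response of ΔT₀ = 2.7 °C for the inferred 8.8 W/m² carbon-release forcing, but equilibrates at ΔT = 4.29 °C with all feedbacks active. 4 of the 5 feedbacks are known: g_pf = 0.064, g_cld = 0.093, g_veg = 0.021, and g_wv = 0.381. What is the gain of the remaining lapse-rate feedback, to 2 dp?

-0.19

Amplification A = ΔT/ΔT₀ = 4.29/2.7 = 1.589.
Total gain g = 1 − 1/A = 1 − 1/1.589 = 0.3707.
Known gains sum to 0.064 + 0.093 + 0.021 + 0.381 = 0.559.
g_lr = 0.3707 − 0.559 = -0.19.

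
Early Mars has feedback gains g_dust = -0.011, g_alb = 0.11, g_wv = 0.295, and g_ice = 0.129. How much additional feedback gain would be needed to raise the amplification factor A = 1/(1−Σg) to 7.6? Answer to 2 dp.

Current total gain = 0.523.
Target gain for A = 7.6: g* = 1 − 1/7.6 = 0.8684.
Additional gain needed = 0.8684 − 0.523 = 0.35.

0.35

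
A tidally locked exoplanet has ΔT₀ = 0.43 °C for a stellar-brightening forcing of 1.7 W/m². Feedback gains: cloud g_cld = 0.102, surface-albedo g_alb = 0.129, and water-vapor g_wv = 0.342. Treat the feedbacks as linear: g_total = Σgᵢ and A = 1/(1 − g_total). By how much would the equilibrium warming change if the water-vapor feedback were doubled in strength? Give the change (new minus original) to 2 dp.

4.05 °C

Original: g = 0.573, ΔT = 0.43/(1−0.573) = 1.0070 °C.
With doubled water-vapor: g' = 0.915, ΔT' = 0.43/(1−0.915) = 5.0588 °C.
Change = 5.0588 − 1.0070 = 4.05 °C.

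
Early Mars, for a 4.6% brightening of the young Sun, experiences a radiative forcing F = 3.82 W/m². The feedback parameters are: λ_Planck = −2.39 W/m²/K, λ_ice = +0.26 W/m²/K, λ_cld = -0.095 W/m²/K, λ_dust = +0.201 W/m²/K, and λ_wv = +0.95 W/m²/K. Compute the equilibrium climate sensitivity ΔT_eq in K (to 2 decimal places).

Net feedback parameter λ = (−2.39) + (+0.26) + (-0.095) + (+0.201) + (+0.95) = -1.074 W/m²/K.
ΔT = −F/λ = −3.82/(-1.074) = 3.56 K.

3.56 K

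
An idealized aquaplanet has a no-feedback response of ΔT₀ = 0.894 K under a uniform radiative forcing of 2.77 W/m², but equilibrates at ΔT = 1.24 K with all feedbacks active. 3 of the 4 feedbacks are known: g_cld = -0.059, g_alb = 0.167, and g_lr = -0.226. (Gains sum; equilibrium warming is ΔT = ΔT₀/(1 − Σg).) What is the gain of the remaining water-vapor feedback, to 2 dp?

0.40

Amplification A = ΔT/ΔT₀ = 1.24/0.894 = 1.387.
Total gain g = 1 − 1/A = 1 − 1/1.387 = 0.279.
Known gains sum to -0.059 + 0.167 − 0.226 = -0.118.
g_wv = 0.279 + 0.118 = 0.40.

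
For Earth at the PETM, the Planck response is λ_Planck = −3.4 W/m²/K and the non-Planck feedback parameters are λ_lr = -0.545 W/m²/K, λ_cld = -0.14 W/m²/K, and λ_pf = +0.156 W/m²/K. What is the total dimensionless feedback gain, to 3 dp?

-0.156

Convert to gains: g_lr = -0.545/3.4 = -0.1603; g_cld = -0.14/3.4 = -0.04118; g_pf = 0.156/3.4 = 0.04588.
Total gain g = -0.1556.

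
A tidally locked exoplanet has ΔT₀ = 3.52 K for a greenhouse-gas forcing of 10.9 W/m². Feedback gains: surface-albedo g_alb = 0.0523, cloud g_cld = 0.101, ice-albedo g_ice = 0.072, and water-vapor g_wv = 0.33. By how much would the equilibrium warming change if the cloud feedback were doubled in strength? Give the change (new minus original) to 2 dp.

2.33 K

Original: g = 0.5553, ΔT = 3.52/(1−0.5553) = 7.9154 K.
With doubled cloud: g' = 0.6563, ΔT' = 3.52/(1−0.6563) = 10.2415 K.
Change = 10.2415 − 7.9154 = 2.33 K.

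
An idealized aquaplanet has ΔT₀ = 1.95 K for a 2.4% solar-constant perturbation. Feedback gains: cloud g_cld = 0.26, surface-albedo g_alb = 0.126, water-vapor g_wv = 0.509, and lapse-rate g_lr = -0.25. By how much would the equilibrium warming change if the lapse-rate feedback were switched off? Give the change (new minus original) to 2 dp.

13.08 K

Original: g = 0.645, ΔT = 1.95/(1−0.645) = 5.4930 K.
Without lapse-rate: g' = 0.895, ΔT' = 1.95/(1−0.895) = 18.5714 K.
Change = 18.5714 − 5.4930 = 13.08 K.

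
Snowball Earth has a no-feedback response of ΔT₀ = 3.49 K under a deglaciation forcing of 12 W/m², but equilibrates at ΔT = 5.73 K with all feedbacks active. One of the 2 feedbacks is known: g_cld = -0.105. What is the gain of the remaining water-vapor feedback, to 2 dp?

0.50

Amplification A = ΔT/ΔT₀ = 5.73/3.49 = 1.642.
Total gain g = 1 − 1/A = 1 − 1/1.642 = 0.391.
The known gain is -0.105.
g_wv = 0.391 + 0.105 = 0.50.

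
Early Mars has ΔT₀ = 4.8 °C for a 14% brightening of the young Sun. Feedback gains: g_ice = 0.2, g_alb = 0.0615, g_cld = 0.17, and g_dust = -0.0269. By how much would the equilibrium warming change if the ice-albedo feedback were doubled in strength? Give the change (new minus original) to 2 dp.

4.08 °C

Original: g = 0.4046, ΔT = 4.8/(1−0.4046) = 8.0618 °C.
With doubled ice-albedo: g' = 0.6046, ΔT' = 4.8/(1−0.6046) = 12.1396 °C.
Change = 12.1396 − 8.0618 = 4.08 °C.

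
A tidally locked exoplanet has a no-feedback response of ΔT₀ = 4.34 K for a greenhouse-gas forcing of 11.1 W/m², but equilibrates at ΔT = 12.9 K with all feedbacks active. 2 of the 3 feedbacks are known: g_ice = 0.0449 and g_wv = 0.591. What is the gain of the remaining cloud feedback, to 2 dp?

0.03

Amplification A = ΔT/ΔT₀ = 12.9/4.34 = 2.972.
Total gain g = 1 − 1/A = 1 − 1/2.972 = 0.6635.
Known gains sum to 0.0449 + 0.591 = 0.6359.
g_cld = 0.6635 − 0.6359 = 0.03.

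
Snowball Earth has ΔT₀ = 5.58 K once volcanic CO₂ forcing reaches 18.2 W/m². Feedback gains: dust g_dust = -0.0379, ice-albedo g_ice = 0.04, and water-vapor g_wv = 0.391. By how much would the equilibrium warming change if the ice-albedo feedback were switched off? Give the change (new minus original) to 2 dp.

-0.57 K

Original: g = 0.3931, ΔT = 5.58/(1−0.3931) = 9.1943 K.
Without ice-albedo: g' = 0.3531, ΔT' = 5.58/(1−0.3531) = 8.6258 K.
Change = 8.6258 − 9.1943 = -0.57 K.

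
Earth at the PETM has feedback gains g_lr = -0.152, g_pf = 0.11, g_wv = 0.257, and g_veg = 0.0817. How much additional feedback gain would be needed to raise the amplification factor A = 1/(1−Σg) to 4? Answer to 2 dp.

Current total gain = 0.2967.
Target gain for A = 4: g* = 1 − 1/4 = 0.75.
Additional gain needed = 0.75 − 0.2967 = 0.45.

0.45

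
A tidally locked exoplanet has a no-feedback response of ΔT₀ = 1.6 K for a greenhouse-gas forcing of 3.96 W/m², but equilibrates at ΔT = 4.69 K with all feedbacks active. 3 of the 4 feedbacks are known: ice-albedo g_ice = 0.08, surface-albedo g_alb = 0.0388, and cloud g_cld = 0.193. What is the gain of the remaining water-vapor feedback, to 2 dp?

Amplification A = ΔT/ΔT₀ = 4.69/1.6 = 2.931.
Total gain g = 1 − 1/A = 1 − 1/2.931 = 0.6588.
Known gains sum to 0.08 + 0.0388 + 0.193 = 0.3118.
g_wv = 0.6588 − 0.3118 = 0.35.

0.35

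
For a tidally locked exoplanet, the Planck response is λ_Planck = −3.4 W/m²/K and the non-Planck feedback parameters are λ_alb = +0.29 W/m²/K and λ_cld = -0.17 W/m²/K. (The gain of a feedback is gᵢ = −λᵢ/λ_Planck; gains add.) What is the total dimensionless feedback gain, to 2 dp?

0.04

Convert to gains: g_alb = 0.29/3.4 = 0.08529; g_cld = -0.17/3.4 = -0.05.
Total gain g = 0.03529.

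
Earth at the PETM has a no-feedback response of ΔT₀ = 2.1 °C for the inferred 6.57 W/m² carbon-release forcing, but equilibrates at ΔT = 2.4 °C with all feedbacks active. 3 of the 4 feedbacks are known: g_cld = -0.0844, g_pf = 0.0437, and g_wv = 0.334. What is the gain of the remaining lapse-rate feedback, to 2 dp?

-0.17

Amplification A = ΔT/ΔT₀ = 2.4/2.1 = 1.143.
Total gain g = 1 − 1/A = 1 − 1/1.143 = 0.1251.
Known gains sum to -0.0844 + 0.0437 + 0.334 = 0.2933.
g_lr = 0.1251 − 0.2933 = -0.17.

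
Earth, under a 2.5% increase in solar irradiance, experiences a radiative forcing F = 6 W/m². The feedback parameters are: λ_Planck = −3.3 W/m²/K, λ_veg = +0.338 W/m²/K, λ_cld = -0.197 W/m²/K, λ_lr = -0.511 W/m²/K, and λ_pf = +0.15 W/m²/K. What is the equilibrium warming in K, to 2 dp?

1.70 K

Net feedback parameter λ = (−3.3) + (+0.338) + (-0.197) + (-0.511) + (+0.15) = -3.52 W/m²/K.
ΔT = −F/λ = −6/(-3.52) = 1.70 K.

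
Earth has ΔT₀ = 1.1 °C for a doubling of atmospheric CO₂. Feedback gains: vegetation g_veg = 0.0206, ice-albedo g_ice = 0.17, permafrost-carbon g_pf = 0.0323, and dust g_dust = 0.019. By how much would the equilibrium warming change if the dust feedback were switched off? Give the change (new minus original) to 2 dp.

Original: g = 0.2419, ΔT = 1.1/(1−0.2419) = 1.4510 °C.
Without dust: g' = 0.2229, ΔT' = 1.1/(1−0.2229) = 1.4155 °C.
Change = 1.4155 − 1.4510 = -0.04 °C.

-0.04 °C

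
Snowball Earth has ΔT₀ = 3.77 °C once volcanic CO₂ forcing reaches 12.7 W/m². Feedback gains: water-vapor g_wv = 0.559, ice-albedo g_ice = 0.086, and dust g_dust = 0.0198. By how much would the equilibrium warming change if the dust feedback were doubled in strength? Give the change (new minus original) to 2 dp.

0.71 °C

Original: g = 0.6648, ΔT = 3.77/(1−0.6648) = 11.2470 °C.
With doubled dust: g' = 0.6846, ΔT' = 3.77/(1−0.6846) = 11.9531 °C.
Change = 11.9531 − 11.2470 = 0.71 °C.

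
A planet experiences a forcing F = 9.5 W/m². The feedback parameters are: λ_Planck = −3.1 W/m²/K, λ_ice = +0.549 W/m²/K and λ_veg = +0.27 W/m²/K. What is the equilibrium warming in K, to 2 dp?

Net feedback parameter λ = (−3.1) + (+0.549) + (+0.27) = -2.281 W/m²/K.
ΔT = −F/λ = −9.5/(-2.281) = 4.16 K.

4.16 K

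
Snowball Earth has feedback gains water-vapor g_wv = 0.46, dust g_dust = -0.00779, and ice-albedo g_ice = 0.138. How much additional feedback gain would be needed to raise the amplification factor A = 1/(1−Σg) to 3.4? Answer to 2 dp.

0.12

Current total gain = 0.59021.
Target gain for A = 3.4: g* = 1 − 1/3.4 = 0.7059.
Additional gain needed = 0.7059 − 0.59021 = 0.12.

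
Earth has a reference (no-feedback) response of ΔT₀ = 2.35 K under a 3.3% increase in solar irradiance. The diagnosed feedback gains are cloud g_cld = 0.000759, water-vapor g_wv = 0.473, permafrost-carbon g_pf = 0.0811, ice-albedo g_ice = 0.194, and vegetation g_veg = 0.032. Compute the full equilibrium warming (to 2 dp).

10.72 K

Total gain g = 0.000759 + 0.473 + 0.0811 + 0.194 + 0.032 = 0.780859.
Amplification A = 1/(1 − 0.780859) = 4.563.
ΔT = 2.35 × 4.563 = 10.72 K.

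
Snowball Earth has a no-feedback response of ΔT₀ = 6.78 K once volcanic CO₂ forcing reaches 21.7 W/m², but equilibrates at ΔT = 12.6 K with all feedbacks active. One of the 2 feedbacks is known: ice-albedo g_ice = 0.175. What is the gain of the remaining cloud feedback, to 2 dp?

Amplification A = ΔT/ΔT₀ = 12.6/6.78 = 1.858.
Total gain g = 1 − 1/A = 1 − 1/1.858 = 0.4618.
The known gain is 0.175.
g_cld = 0.4618 − 0.175 = 0.29.

0.29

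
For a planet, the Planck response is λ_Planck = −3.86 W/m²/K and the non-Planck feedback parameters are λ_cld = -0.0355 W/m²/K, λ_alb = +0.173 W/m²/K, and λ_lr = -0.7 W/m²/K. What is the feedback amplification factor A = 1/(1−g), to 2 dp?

Convert to gains: g_cld = -0.0355/3.86 = -0.009197; g_alb = 0.173/3.86 = 0.04482; g_lr = -0.7/3.86 = -0.1813.
Total gain g = -0.145677.
A = 1/(1 + 0.145677) = 0.87.

0.87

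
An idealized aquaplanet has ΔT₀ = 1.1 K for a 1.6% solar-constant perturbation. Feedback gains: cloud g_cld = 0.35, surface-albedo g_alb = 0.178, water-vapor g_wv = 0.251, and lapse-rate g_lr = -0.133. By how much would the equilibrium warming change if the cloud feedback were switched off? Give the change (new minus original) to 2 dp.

Original: g = 0.646, ΔT = 1.1/(1−0.646) = 3.1073 K.
Without cloud: g' = 0.296, ΔT' = 1.1/(1−0.296) = 1.5625 K.
Change = 1.5625 − 3.1073 = -1.54 K.

-1.54 K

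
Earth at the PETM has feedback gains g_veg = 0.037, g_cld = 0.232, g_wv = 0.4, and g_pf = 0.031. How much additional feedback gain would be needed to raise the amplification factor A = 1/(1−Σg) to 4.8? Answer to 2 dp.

0.09

Current total gain = 0.7.
Target gain for A = 4.8: g* = 1 − 1/4.8 = 0.7917.
Additional gain needed = 0.7917 − 0.7 = 0.09.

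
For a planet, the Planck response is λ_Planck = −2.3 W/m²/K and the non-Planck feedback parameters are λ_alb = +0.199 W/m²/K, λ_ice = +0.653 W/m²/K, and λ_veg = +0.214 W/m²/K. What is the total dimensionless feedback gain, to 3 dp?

Convert to gains: g_alb = 0.199/2.3 = 0.08652; g_ice = 0.653/2.3 = 0.2839; g_veg = 0.214/2.3 = 0.09304.
Total gain g = 0.46346.

0.463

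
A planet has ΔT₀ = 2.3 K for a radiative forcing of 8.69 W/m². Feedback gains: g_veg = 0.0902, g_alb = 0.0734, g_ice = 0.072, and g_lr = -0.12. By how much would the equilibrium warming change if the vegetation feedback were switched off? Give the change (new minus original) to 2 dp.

-0.24 K

Original: g = 0.1156, ΔT = 2.3/(1−0.1156) = 2.6006 K.
Without vegetation: g' = 0.0254, ΔT' = 2.3/(1−0.0254) = 2.3599 K.
Change = 2.3599 − 2.6006 = -0.24 K.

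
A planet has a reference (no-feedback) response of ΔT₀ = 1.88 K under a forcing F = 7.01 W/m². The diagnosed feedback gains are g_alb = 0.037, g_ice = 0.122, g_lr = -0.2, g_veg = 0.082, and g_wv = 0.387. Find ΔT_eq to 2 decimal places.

Total gain g = 0.037 + 0.122 − 0.2 + 0.082 + 0.387 = 0.428.
Amplification A = 1/(1 − 0.428) = 1.748.
ΔT = 1.88 × 1.748 = 3.29 K.

3.29 K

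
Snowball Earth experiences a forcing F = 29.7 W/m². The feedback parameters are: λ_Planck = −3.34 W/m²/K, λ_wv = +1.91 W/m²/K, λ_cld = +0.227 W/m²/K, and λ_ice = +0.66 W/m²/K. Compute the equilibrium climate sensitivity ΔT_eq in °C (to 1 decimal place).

Net feedback parameter λ = (−3.34) + (+1.91) + (+0.227) + (+0.66) = -0.543 W/m²/K.
ΔT = −F/λ = −29.7/(-0.543) = 54.7 °C.

54.7 °C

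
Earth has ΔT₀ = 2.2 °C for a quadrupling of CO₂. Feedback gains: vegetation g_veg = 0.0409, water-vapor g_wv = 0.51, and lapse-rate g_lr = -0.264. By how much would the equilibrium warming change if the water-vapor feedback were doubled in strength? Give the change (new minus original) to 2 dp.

Original: g = 0.2869, ΔT = 2.2/(1−0.2869) = 3.0851 °C.
With doubled water-vapor: g' = 0.7969, ΔT' = 2.2/(1−0.7969) = 10.8321 °C.
Change = 10.8321 − 3.0851 = 7.75 °C.

7.75 °C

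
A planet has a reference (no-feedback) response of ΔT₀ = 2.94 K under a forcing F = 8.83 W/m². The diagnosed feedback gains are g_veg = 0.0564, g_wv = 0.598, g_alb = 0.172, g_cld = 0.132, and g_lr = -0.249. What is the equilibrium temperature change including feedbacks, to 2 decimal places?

Total gain g = 0.0564 + 0.598 + 0.172 + 0.132 − 0.249 = 0.7094.
Amplification A = 1/(1 − 0.7094) = 3.441.
ΔT = 2.94 × 3.441 = 10.12 K.

10.12 K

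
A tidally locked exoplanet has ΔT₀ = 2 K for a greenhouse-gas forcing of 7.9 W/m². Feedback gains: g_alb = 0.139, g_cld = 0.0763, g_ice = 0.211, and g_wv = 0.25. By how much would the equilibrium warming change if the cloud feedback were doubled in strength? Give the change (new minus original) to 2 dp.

Original: g = 0.6763, ΔT = 2/(1−0.6763) = 6.1786 K.
With doubled cloud: g' = 0.7526, ΔT' = 2/(1−0.7526) = 8.0841 K.
Change = 8.0841 − 6.1786 = 1.91 K.

1.91 K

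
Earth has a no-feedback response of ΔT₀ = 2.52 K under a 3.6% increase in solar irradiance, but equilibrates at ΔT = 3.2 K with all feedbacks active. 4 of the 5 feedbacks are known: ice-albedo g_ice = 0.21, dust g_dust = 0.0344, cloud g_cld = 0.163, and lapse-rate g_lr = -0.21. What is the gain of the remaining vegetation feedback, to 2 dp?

0.02

Amplification A = ΔT/ΔT₀ = 3.2/2.52 = 1.27.
Total gain g = 1 − 1/A = 1 − 1/1.27 = 0.2126.
Known gains sum to 0.21 + 0.0344 + 0.163 − 0.21 = 0.1974.
g_veg = 0.2126 − 0.1974 = 0.02.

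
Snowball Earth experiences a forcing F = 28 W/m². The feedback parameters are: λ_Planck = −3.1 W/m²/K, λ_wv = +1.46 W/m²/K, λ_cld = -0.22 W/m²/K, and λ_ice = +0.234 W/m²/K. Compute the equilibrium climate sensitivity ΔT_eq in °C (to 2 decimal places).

17.22 °C

Net feedback parameter λ = (−3.1) + (+1.46) + (-0.22) + (+0.234) = -1.626 W/m²/K.
ΔT = −F/λ = −28/(-1.626) = 17.22 °C.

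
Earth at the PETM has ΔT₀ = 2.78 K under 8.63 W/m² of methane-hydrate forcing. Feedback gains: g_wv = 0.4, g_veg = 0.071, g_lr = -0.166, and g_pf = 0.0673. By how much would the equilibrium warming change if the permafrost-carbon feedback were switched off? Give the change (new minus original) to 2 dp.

Original: g = 0.3723, ΔT = 2.78/(1−0.3723) = 4.4289 K.
Without permafrost-carbon: g' = 0.305, ΔT' = 2.78/(1−0.305) = 4.0000 K.
Change = 4.0000 − 4.4289 = -0.43 K.

-0.43 K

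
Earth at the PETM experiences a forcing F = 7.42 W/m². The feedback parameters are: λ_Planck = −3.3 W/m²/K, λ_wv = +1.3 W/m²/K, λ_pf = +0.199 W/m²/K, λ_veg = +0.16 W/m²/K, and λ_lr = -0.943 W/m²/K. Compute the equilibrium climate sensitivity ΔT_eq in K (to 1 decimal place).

Net feedback parameter λ = (−3.3) + (+1.3) + (+0.199) + (+0.16) + (-0.943) = -2.584 W/m²/K.
ΔT = −F/λ = −7.42/(-2.584) = 2.9 K.

2.9 K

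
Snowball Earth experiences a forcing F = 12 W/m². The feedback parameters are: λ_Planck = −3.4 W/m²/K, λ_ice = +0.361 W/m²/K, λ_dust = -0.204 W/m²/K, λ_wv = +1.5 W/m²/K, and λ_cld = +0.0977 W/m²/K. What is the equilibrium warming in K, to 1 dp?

Net feedback parameter λ = (−3.4) + (+0.361) + (-0.204) + (+1.5) + (+0.0977) = -1.6453 W/m²/K.
ΔT = −F/λ = −12/(-1.6453) = 7.3 K.

7.3 K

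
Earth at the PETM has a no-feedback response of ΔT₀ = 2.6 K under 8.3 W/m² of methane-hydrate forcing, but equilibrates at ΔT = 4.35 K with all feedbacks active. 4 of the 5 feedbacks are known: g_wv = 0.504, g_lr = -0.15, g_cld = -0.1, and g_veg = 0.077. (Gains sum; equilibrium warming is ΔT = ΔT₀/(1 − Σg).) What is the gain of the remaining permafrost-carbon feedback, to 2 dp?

0.07

Amplification A = ΔT/ΔT₀ = 4.35/2.6 = 1.673.
Total gain g = 1 − 1/A = 1 − 1/1.673 = 0.4023.
Known gains sum to 0.504 − 0.15 − 0.1 + 0.077 = 0.331.
g_pf = 0.4023 − 0.331 = 0.07.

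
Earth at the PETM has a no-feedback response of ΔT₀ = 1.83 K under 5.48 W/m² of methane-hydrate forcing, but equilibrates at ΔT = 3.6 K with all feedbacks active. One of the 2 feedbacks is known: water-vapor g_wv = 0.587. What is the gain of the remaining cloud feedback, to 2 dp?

Amplification A = ΔT/ΔT₀ = 3.6/1.83 = 1.967.
Total gain g = 1 − 1/A = 1 − 1/1.967 = 0.4916.
The known gain is 0.587.
g_cld = 0.4916 − 0.587 = -0.10.

-0.10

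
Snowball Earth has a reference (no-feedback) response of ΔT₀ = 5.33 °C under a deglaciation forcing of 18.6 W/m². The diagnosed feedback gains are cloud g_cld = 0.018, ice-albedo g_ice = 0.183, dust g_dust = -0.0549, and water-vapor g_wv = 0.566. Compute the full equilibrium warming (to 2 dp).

Total gain g = 0.018 + 0.183 − 0.0549 + 0.566 = 0.7121.
Amplification A = 1/(1 − 0.7121) = 3.473.
ΔT = 5.33 × 3.473 = 18.51 °C.

18.51 °C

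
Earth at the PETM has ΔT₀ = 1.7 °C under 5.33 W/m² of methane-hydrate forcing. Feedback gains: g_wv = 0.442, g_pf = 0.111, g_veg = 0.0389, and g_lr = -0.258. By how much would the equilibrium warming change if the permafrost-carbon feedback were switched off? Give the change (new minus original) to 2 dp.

Original: g = 0.3339, ΔT = 1.7/(1−0.3339) = 2.5522 °C.
Without permafrost-carbon: g' = 0.2229, ΔT' = 1.7/(1−0.2229) = 2.1876 °C.
Change = 2.1876 − 2.5522 = -0.36 °C.

-0.36 °C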